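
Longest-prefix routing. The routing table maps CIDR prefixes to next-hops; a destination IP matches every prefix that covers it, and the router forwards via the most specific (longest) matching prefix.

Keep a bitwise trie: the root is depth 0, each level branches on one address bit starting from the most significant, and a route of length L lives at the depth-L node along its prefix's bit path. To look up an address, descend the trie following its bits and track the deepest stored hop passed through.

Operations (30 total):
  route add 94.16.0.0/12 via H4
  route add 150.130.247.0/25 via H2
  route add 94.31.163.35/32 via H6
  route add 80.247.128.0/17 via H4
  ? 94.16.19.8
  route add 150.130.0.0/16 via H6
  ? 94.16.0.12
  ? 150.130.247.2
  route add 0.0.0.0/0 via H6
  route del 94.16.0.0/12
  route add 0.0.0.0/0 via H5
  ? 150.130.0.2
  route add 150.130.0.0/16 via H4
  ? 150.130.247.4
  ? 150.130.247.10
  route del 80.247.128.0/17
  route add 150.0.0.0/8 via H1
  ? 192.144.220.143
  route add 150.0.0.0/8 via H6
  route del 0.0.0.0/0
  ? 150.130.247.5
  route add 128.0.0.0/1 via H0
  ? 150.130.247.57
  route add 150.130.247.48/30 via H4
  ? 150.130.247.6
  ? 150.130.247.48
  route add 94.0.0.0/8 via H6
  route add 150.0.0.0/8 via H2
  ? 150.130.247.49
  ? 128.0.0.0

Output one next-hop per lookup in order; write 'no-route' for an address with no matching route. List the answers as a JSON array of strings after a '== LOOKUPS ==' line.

Apply in order:
  + 94.16.0.0/12 (H4) depth=12
  + 150.130.247.0/25 (H2) depth=25
  + 94.31.163.35/32 (H6) depth=32
  + 80.247.128.0/17 (H4) depth=17
  Q 94.16.19.8: descend 010111100001 ; hops seen [H4] ; pick H4
  + 150.130.0.0/16 (H6) depth=16
  Q 94.16.0.12: descend 010111100001 ; hops seen [H4] ; pick H4
  Q 150.130.247.2: descend 1001011010000010111101110 ; hops seen [H6,H2] ; pick H2
  + 0.0.0.0/0 (H6) depth=0
  - 94.16.0.0/12 clear@12
  + 0.0.0.0/0 (H5) depth=0
  Q 150.130.0.2: descend 1001011010000010 ; hops seen [H5,H6] ; pick H6
  + 150.130.0.0/16 (H4) depth=16
  Q 150.130.247.4: descend 1001011010000010111101110 ; hops seen [H5,H4,H2] ; pick H2
  Q 150.130.247.10: descend 1001011010000010111101110 ; hops seen [H5,H4,H2] ; pick H2
  - 80.247.128.0/17 clear@17
  + 150.0.0.0/8 (H1) depth=8
  Q 192.144.220.143: descend 1 ; hops seen [H5] ; pick H5
  + 150.0.0.0/8 (H6) depth=8
  - 0.0.0.0/0 clear@0
  Q 150.130.247.5: descend 1001011010000010111101110 ; hops seen [H6,H4,H2] ; pick H2
  + 128.0.0.0/1 (H0) depth=1
  Q 150.130.247.57: descend 1001011010000010111101110 ; hops seen [H0,H6,H4,H2] ; pick H2
  + 150.130.247.48/30 (H4) depth=30
  Q 150.130.247.6: descend 10010110100000101111011100 ; hops seen [H0,H6,H4,H2] ; pick H2
  Q 150.130.247.48: descend 100101101000001011110111001100 ; hops seen [H0,H6,H4,H2,H4] ; pick H4
  + 94.0.0.0/8 (H6) depth=8
  + 150.0.0.0/8 (H2) depth=8
  Q 150.130.247.49: descend 100101101000001011110111001100 ; hops seen [H0,H2,H4,H2,H4] ; pick H4
  Q 128.0.0.0: descend 100 ; hops seen [H0] ; pick H0

== LOOKUPS ==
["H4","H4","H2","H6","H2","H2","H5","H2","H2","H2","H4","H4","H0"]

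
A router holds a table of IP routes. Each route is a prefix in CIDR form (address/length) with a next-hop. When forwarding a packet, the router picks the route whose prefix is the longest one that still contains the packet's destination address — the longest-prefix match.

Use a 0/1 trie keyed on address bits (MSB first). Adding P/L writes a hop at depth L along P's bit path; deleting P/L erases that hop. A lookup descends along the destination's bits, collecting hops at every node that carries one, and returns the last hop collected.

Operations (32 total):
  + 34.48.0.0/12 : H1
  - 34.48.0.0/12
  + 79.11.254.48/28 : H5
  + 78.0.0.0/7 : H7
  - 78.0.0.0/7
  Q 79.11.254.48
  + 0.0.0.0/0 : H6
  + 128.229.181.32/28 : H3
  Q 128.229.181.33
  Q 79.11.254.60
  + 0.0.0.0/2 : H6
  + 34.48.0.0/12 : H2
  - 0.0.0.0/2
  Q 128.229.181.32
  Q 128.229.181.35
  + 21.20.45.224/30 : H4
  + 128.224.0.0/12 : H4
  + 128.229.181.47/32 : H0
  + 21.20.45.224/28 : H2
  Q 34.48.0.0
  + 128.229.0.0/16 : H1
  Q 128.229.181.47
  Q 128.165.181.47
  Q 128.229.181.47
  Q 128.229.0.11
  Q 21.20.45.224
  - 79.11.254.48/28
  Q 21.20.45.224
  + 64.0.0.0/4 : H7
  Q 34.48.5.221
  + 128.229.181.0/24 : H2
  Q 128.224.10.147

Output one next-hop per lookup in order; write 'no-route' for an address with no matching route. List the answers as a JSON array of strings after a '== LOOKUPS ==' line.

Apply in order:
  + 34.48.0.0/12 (H1) depth=12
  - 34.48.0.0/12 clear@12
  + 79.11.254.48/28 (H5) depth=28
  + 78.0.0.0/7 (H7) depth=7
  - 78.0.0.0/7 clear@7
  lookup 79.11.254.48: bits 0100111100001011111111100011 walk d0:-→d1:-→d2:-→d3:-→d4:-→d5:-→d6:-→d7:-→d8:-→d9:-→d10:-→d11:-→d12:-→d13:-→d14:-→d15:-→d16:-→d17:-→d18:-→d19:-→d20:-→d21:-→d22:-→d23:-→d24:-→d25:-→d26:-→d27:-→d28:H5 -> H5
  + 0.0.0.0/0 (H6) depth=0
  + 128.229.181.32/28 (H3) depth=28
  lookup 128.229.181.33: bits 1000000011100101101101010010 walk d0:H6→d1:-→d2:-→d3:-→d4:-→d5:-→d6:-→d7:-→d8:-→d9:-→d10:-→d11:-→d12:-→d13:-→d14:-→d15:-→d16:-→d17:-→d18:-→d19:-→d20:-→d21:-→d22:-→d23:-→d24:-→d25:-→d26:-→d27:-→d28:H3 -> H3
  lookup 79.11.254.60: bits 0100111100001011111111100011 walk d0:H6→d1:-→d2:-→d3:-→d4:-→d5:-→d6:-→d7:-→d8:-→d9:-→d10:-→d11:-→d12:-→d13:-→d14:-→d15:-→d16:-→d17:-→d18:-→d19:-→d20:-→d21:-→d22:-→d23:-→d24:-→d25:-→d26:-→d27:-→d28:H5 -> H5
  + 0.0.0.0/2 (H6) depth=2
  + 34.48.0.0/12 (H2) depth=12
  - 0.0.0.0/2 clear@2
  lookup 128.229.181.32: bits 1000000011100101101101010010 walk d0:H6→d1:-→d2:-→d3:-→d4:-→d5:-→d6:-→d7:-→d8:-→d9:-→d10:-→d11:-→d12:-→d13:-→d14:-→d15:-→d16:-→d17:-→d18:-→d19:-→d20:-→d21:-→d22:-→d23:-→d24:-→d25:-→d26:-→d27:-→d28:H3 -> H3
  lookup 128.229.181.35: bits 1000000011100101101101010010 walk d0:H6→d1:-→d2:-→d3:-→d4:-→d5:-→d6:-→d7:-→d8:-→d9:-→d10:-→d11:-→d12:-→d13:-→d14:-→d15:-→d16:-→d17:-→d18:-→d19:-→d20:-→d21:-→d22:-→d23:-→d24:-→d25:-→d26:-→d27:-→d28:H3 -> H3
  + 21.20.45.224/30 (H4) depth=30
  + 128.224.0.0/12 (H4) depth=12
  + 128.229.181.47/32 (H0) depth=32
  + 21.20.45.224/28 (H2) depth=28
  lookup 34.48.0.0: bits 001000100011 walk d0:H6→d1:-→d2:-→d3:-→d4:-→d5:-→d6:-→d7:-→d8:-→d9:-→d10:-→d11:-→d12:H2 -> H2
  + 128.229.0.0/16 (H1) depth=16
  lookup 128.229.181.47: bits 10000000111001011011010100101111 walk d0:H6→d1:-→d2:-→d3:-→d4:-→d5:-→d6:-→d7:-→d8:-→d9:-→d10:-→d11:-→d12:H4→d13:-→d14:-→d15:-→d16:H1→d17:-→d18:-→d19:-→d20:-→d21:-→d22:-→d23:-→d24:-→d25:-→d26:-→d27:-→d28:H3→d29:-→d30:-→d31:-→d32:H0 -> H0
  lookup 128.165.181.47: bits 100000001 walk d0:H6→d1:-→d2:-→d3:-→d4:-→d5:-→d6:-→d7:-→d8:-→d9:- -> H6
  lookup 128.229.181.47: bits 10000000111001011011010100101111 walk d0:H6→d1:-→d2:-→d3:-→d4:-→d5:-→d6:-→d7:-→d8:-→d9:-→d10:-→d11:-→d12:H4→d13:-→d14:-→d15:-→d16:H1→d17:-→d18:-→d19:-→d20:-→d21:-→d22:-→d23:-→d24:-→d25:-→d26:-→d27:-→d28:H3→d29:-→d30:-→d31:-→d32:H0 -> H0
  lookup 128.229.0.11: bits 1000000011100101 walk d0:H6→d1:-→d2:-→d3:-→d4:-→d5:-→d6:-→d7:-→d8:-→d9:-→d10:-→d11:-→d12:H4→d13:-→d14:-→d15:-→d16:H1 -> H1
  lookup 21.20.45.224: bits 000101010001010000101101111000 walk d0:H6→d1:-→d2:-→d3:-→d4:-→d5:-→d6:-→d7:-→d8:-→d9:-→d10:-→d11:-→d12:-→d13:-→d14:-→d15:-→d16:-→d17:-→d18:-→d19:-→d20:-→d21:-→d22:-→d23:-→d24:-→d25:-→d26:-→d27:-→d28:H2→d29:-→d30:H4 -> H4
  - 79.11.254.48/28 clear@28
  lookup 21.20.45.224: bits 000101010001010000101101111000 walk d0:H6→d1:-→d2:-→d3:-→d4:-→d5:-→d6:-→d7:-→d8:-→d9:-→d10:-→d11:-→d12:-→d13:-→d14:-→d15:-→d16:-→d17:-→d18:-→d19:-→d20:-→d21:-→d22:-→d23:-→d24:-→d25:-→d26:-→d27:-→d28:H2→d29:-→d30:H4 -> H4
  + 64.0.0.0/4 (H7) depth=4
  lookup 34.48.5.221: bits 001000100011 walk d0:H6→d1:-→d2:-→d3:-→d4:-→d5:-→d6:-→d7:-→d8:-→d9:-→d10:-→d11:-→d12:H2 -> H2
  + 128.229.181.0/24 (H2) depth=24
  lookup 128.224.10.147: bits 1000000011100 walk d0:H6→d1:-→d2:-→d3:-→d4:-→d5:-→d6:-→d7:-→d8:-→d9:-→d10:-→d11:-→d12:H4→d13:- -> H4

== LOOKUPS ==
["H5","H3","H5","H3","H3","H2","H0","H6","H0","H1","H4","H4","H2","H4"]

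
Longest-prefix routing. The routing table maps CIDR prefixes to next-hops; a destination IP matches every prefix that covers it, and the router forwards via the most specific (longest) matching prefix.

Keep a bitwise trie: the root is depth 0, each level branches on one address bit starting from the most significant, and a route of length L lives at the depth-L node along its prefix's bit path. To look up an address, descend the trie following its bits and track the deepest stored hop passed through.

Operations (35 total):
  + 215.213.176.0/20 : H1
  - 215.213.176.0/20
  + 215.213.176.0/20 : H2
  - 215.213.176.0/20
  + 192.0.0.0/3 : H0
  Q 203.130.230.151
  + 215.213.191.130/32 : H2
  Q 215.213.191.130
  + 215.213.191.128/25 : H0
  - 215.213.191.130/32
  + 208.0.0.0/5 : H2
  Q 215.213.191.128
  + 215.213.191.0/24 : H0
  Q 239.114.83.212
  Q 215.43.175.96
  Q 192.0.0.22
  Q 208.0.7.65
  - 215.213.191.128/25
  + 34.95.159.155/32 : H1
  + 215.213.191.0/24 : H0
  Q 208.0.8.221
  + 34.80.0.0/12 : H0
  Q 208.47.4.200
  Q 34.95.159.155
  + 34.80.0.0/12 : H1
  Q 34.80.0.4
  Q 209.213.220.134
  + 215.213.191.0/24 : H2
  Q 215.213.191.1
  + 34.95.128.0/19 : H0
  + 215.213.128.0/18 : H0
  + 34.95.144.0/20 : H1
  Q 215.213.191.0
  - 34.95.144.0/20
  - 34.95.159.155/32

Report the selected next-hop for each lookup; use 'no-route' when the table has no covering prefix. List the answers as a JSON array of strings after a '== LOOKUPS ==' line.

Apply in order:
  + 215.213.176.0/20 (H1) depth=20
  - 215.213.176.0/20 clear@20
  + 215.213.176.0/20 (H2) depth=20
  - 215.213.176.0/20 clear@20
  + 192.0.0.0/3 (H0) depth=3
  lookup 203.130.230.151: bits 110 walk d0:-→d1:-→d2:-→d3:H0 -> H0
  + 215.213.191.130/32 (H2) depth=32
  lookup 215.213.191.130: bits 11010111110101011011111110000010 walk d0:-→d1:-→d2:-→d3:H0→d4:-→d5:-→d6:-→d7:-→d8:-→d9:-→d10:-→d11:-→d12:-→d13:-→d14:-→d15:-→d16:-→d17:-→d18:-→d19:-→d20:-→d21:-→d22:-→d23:-→d24:-→d25:-→d26:-→d27:-→d28:-→d29:-→d30:-→d31:-→d32:H2 -> H2
  + 215.213.191.128/25 (H0) depth=25
  - 215.213.191.130/32 clear@32
  + 208.0.0.0/5 (H2) depth=5
  lookup 215.213.191.128: bits 110101111101010110111111100000 walk d0:-→d1:-→d2:-→d3:H0→d4:-→d5:H2→d6:-→d7:-→d8:-→d9:-→d10:-→d11:-→d12:-→d13:-→d14:-→d15:-→d16:-→d17:-→d18:-→d19:-→d20:-→d21:-→d22:-→d23:-→d24:-→d25:H0→d26:-→d27:-→d28:-→d29:-→d30:- -> H0
  + 215.213.191.0/24 (H0) depth=24
  lookup 239.114.83.212: bits 11 walk d0:-→d1:-→d2:- -> no-route
  lookup 215.43.175.96: bits 11010111 walk d0:-→d1:-→d2:-→d3:H0→d4:-→d5:H2→d6:-→d7:-→d8:- -> H2
  lookup 192.0.0.22: bits 110 walk d0:-→d1:-→d2:-→d3:H0 -> H0
  lookup 208.0.7.65: bits 11010 walk d0:-→d1:-→d2:-→d3:H0→d4:-→d5:H2 -> H2
  - 215.213.191.128/25 clear@25
  + 34.95.159.155/32 (H1) depth=32
  + 215.213.191.0/24 (H0) depth=24
  lookup 208.0.8.221: bits 11010 walk d0:-→d1:-→d2:-→d3:H0→d4:-→d5:H2 -> H2
  + 34.80.0.0/12 (H0) depth=12
  lookup 208.47.4.200: bits 11010 walk d0:-→d1:-→d2:-→d3:H0→d4:-→d5:H2 -> H2
  lookup 34.95.159.155: bits 00100010010111111001111110011011 walk d0:-→d1:-→d2:-→d3:-→d4:-→d5:-→d6:-→d7:-→d8:-→d9:-→d10:-→d11:-→d12:H0→d13:-→d14:-→d15:-→d16:-→d17:-→d18:-→d19:-→d20:-→d21:-→d22:-→d23:-→d24:-→d25:-→d26:-→d27:-→d28:-→d29:-→d30:-→d31:-→d32:H1 -> H1
  + 34.80.0.0/12 (H1) depth=12
  lookup 34.80.0.4: bits 001000100101 walk d0:-→d1:-→d2:-→d3:-→d4:-→d5:-→d6:-→d7:-→d8:-→d9:-→d10:-→d11:-→d12:H1 -> H1
  lookup 209.213.220.134: bits 11010 walk d0:-→d1:-→d2:-→d3:H0→d4:-→d5:H2 -> H2
  + 215.213.191.0/24 (H2) depth=24
  lookup 215.213.191.1: bits 110101111101010110111111 walk d0:-→d1:-→d2:-→d3:H0→d4:-→d5:H2→d6:-→d7:-→d8:-→d9:-→d10:-→d11:-→d12:-→d13:-→d14:-→d15:-→d16:-→d17:-→d18:-→d19:-→d20:-→d21:-→d22:-→d23:-→d24:H2 -> H2
  + 34.95.128.0/19 (H0) depth=19
  + 215.213.128.0/18 (H0) depth=18
  + 34.95.144.0/20 (H1) depth=20
  lookup 215.213.191.0: bits 110101111101010110111111 walk d0:-→d1:-→d2:-→d3:H0→d4:-→d5:H2→d6:-→d7:-→d8:-→d9:-→d10:-→d11:-→d12:-→d13:-→d14:-→d15:-→d16:-→d17:-→d18:H0→d19:-→d20:-→d21:-→d22:-→d23:-→d24:H2 -> H2
  - 34.95.144.0/20 clear@20
  - 34.95.159.155/32 clear@32

== LOOKUPS ==
["H0","H2","H0","no-route","H2","H0","H2","H2","H2","H1","H1","H2","H2","H2"]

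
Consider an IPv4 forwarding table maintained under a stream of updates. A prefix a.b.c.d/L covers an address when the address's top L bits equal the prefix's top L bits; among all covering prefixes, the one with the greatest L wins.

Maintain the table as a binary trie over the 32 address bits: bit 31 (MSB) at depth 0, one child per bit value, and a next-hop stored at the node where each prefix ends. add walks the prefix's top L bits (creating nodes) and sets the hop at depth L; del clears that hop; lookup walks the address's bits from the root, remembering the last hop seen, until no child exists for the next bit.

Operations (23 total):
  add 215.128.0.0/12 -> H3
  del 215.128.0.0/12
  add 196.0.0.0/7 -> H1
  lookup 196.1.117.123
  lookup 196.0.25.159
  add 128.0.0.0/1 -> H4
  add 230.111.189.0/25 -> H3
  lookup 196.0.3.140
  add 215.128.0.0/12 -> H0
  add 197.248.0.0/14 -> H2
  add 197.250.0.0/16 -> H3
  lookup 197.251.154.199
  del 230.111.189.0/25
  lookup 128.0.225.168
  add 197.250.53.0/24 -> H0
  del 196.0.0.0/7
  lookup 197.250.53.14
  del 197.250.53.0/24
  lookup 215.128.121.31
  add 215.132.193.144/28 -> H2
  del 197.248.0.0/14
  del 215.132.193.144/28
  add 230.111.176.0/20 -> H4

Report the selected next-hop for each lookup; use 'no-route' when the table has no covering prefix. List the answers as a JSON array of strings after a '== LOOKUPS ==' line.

Trace:
  + 215.128.0.0/12 (H3) depth=12
  del 215.128.0.0/12 (clear depth 12)
  + 196.0.0.0/7 (H1) depth=7
  Q 196.1.117.123: descend 1100010 ; hops seen [H1] ; pick H1
  Q 196.0.25.159: descend 1100010 ; hops seen [H1] ; pick H1
  + 128.0.0.0/1 (H4) depth=1
  + 230.111.189.0/25 (H3) depth=25
  Q 196.0.3.140: descend 1100010 ; hops seen [H4,H1] ; pick H1
  + 215.128.0.0/12 (H0) depth=12
  + 197.248.0.0/14 (H2) depth=14
  + 197.250.0.0/16 (H3) depth=16
  Q 197.251.154.199: descend 110001011111101 ; hops seen [H4,H1,H2] ; pick H2
  del 230.111.189.0/25 (clear depth 25)
  Q 128.0.225.168: descend 1 ; hops seen [H4] ; pick H4
  + 197.250.53.0/24 (H0) depth=24
  del 196.0.0.0/7 (clear depth 7)
  Q 197.250.53.14: descend 110001011111101000110101 ; hops seen [H4,H2,H3,H0] ; pick H0
  del 197.250.53.0/24 (clear depth 24)
  Q 215.128.121.31: descend 110101111000 ; hops seen [H4,H0] ; pick H0
  + 215.132.193.144/28 (H2) depth=28
  del 197.248.0.0/14 (clear depth 14)
  del 215.132.193.144/28 (clear depth 28)
  + 230.111.176.0/20 (H4) depth=20

== LOOKUPS ==
["H1","H1","H1","H2","H4","H0","H0"]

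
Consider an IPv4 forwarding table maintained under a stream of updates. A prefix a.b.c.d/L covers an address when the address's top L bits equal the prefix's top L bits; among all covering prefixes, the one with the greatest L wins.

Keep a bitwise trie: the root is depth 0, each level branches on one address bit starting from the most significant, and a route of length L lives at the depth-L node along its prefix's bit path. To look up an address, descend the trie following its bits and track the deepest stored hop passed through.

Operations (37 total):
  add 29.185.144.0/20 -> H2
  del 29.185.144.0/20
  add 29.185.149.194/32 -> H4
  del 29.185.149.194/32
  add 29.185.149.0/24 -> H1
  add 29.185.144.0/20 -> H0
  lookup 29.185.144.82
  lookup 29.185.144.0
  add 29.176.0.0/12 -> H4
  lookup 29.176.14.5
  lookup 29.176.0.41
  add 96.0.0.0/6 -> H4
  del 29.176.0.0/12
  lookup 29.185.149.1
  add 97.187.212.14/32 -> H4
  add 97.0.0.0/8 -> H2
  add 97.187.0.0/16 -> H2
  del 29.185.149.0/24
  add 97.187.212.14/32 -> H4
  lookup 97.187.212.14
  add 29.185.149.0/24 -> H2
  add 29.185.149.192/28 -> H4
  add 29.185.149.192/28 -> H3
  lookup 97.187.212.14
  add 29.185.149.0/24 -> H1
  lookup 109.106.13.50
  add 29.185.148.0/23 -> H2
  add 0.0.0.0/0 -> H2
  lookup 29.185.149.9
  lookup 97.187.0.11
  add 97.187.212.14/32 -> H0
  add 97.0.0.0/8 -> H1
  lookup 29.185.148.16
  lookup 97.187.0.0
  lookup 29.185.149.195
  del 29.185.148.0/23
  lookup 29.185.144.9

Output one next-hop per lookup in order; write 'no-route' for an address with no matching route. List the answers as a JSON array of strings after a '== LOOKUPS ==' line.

Apply in order:
  + 29.185.144.0/20 (H2) depth=20
  del 29.185.144.0/20 (clear depth 20)
  + 29.185.149.194/32 (H4) depth=32
  del 29.185.149.194/32 (clear depth 32)
  + 29.185.149.0/24 (H1) depth=24
  + 29.185.144.0/20 (H0) depth=20
  Q 29.185.144.82: descend 000111011011100110010 ; hops seen [H0] ; pick H0
  Q 29.185.144.0: descend 000111011011100110010 ; hops seen [H0] ; pick H0
  + 29.176.0.0/12 (H4) depth=12
  Q 29.176.14.5: descend 000111011011 ; hops seen [H4] ; pick H4
  Q 29.176.0.41: descend 000111011011 ; hops seen [H4] ; pick H4
  + 96.0.0.0/6 (H4) depth=6
  del 29.176.0.0/12 (clear depth 12)
  Q 29.185.149.1: descend 000111011011100110010101 ; hops seen [H0,H1] ; pick H1
  + 97.187.212.14/32 (H4) depth=32
  + 97.0.0.0/8 (H2) depth=8
  + 97.187.0.0/16 (H2) depth=16
  del 29.185.149.0/24 (clear depth 24)
  + 97.187.212.14/32 (H4) depth=32
  Q 97.187.212.14: descend 01100001101110111101010000001110 ; hops seen [H4,H2,H2,H4] ; pick H4
  + 29.185.149.0/24 (H2) depth=24
  + 29.185.149.192/28 (H4) depth=28
  + 29.185.149.192/28 (H3) depth=28
  Q 97.187.212.14: descend 01100001101110111101010000001110 ; hops seen [H4,H2,H2,H4] ; pick H4
  + 29.185.149.0/24 (H1) depth=24
  Q 109.106.13.50: descend 0110 ; hops seen [∅] ; pick no-route
  + 29.185.148.0/23 (H2) depth=23
  + 0.0.0.0/0 (H2) depth=0
  Q 29.185.149.9: descend 000111011011100110010101 ; hops seen [H2,H0,H2,H1] ; pick H1
  Q 97.187.0.11: descend 0110000110111011 ; hops seen [H2,H4,H2,H2] ; pick H2
  + 97.187.212.14/32 (H0) depth=32
  + 97.0.0.0/8 (H1) depth=8
  Q 29.185.148.16: descend 00011101101110011001010 ; hops seen [H2,H0,H2] ; pick H2
  Q 97.187.0.0: descend 0110000110111011 ; hops seen [H2,H4,H1,H2] ; pick H2
  Q 29.185.149.195: descend 0001110110111001100101011100001 ; hops seen [H2,H0,H2,H1,H3] ; pick H3
  del 29.185.148.0/23 (clear depth 23)
  Q 29.185.144.9: descend 000111011011100110010 ; hops seen [H2,H0] ; pick H0

== LOOKUPS ==
["H0","H0","H4","H4","H1","H4","H4","no-route","H1","H2","H2","H2","H3","H0"]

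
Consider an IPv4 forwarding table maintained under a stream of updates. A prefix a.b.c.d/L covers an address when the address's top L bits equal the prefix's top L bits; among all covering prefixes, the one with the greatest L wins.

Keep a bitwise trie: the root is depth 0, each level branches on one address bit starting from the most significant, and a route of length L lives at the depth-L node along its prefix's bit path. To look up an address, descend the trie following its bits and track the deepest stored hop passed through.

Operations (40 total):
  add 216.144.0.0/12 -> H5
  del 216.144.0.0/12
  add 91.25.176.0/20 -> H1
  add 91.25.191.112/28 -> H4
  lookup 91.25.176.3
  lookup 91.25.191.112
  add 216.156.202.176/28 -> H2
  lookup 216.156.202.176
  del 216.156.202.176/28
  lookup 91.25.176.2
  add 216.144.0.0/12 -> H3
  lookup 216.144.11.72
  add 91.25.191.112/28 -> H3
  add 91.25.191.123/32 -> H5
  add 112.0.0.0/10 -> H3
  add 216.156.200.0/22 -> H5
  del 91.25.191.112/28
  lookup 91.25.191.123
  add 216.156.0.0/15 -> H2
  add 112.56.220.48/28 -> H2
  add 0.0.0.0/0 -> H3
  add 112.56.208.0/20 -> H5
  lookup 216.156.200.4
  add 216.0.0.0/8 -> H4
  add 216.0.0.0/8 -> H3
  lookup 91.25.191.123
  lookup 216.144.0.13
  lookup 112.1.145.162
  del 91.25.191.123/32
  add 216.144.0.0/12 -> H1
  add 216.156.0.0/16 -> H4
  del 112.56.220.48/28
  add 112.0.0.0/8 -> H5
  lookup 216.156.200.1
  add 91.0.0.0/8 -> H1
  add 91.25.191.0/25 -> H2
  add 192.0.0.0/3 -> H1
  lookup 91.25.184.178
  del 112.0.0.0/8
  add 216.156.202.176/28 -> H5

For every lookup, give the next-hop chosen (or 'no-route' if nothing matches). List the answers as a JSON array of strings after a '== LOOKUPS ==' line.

Process each operation:
  + 216.144.0.0/12 (H5) depth=12
  del 216.144.0.0/12 (clear depth 12)
  + 91.25.176.0/20 (H1) depth=20
  + 91.25.191.112/28 (H4) depth=28
  Q 91.25.176.3: descend 01011011000110011011 ; hops seen [H1] ; pick H1
  Q 91.25.191.112: descend 0101101100011001101111110111 ; hops seen [H1,H4] ; pick H4
  + 216.156.202.176/28 (H2) depth=28
  Q 216.156.202.176: descend 1101100010011100110010101011 ; hops seen [H2] ; pick H2
  del 216.156.202.176/28 (clear depth 28)
  Q 91.25.176.2: descend 01011011000110011011 ; hops seen [H1] ; pick H1
  + 216.144.0.0/12 (H3) depth=12
  Q 216.144.11.72: descend 110110001001 ; hops seen [H3] ; pick H3
  + 91.25.191.112/28 (H3) depth=28
  + 91.25.191.123/32 (H5) depth=32
  + 112.0.0.0/10 (H3) depth=10
  + 216.156.200.0/22 (H5) depth=22
  del 91.25.191.112/28 (clear depth 28)
  Q 91.25.191.123: descend 01011011000110011011111101111011 ; hops seen [H1,H5] ; pick H5
  + 216.156.0.0/15 (H2) depth=15
  + 112.56.220.48/28 (H2) depth=28
  + 0.0.0.0/0 (H3) depth=0
  + 112.56.208.0/20 (H5) depth=20
  Q 216.156.200.4: descend 1101100010011100110010 ; hops seen [H3,H3,H2,H5] ; pick H5
  + 216.0.0.0/8 (H4) depth=8
  + 216.0.0.0/8 (H3) depth=8
  Q 91.25.191.123: descend 01011011000110011011111101111011 ; hops seen [H3,H1,H5] ; pick H5
  Q 216.144.0.13: descend 110110001001 ; hops seen [H3,H3,H3] ; pick H3
  Q 112.1.145.162: descend 0111000000 ; hops seen [H3,H3] ; pick H3
  del 91.25.191.123/32 (clear depth 32)
  + 216.144.0.0/12 (H1) depth=12
  + 216.156.0.0/16 (H4) depth=16
  del 112.56.220.48/28 (clear depth 28)
  + 112.0.0.0/8 (H5) depth=8
  Q 216.156.200.1: descend 1101100010011100110010 ; hops seen [H3,H3,H1,H2,H4,H5] ; pick H5
  + 91.0.0.0/8 (H1) depth=8
  + 91.25.191.0/25 (H2) depth=25
  + 192.0.0.0/3 (H1) depth=3
  Q 91.25.184.178: descend 010110110001100110111 ; hops seen [H3,H1,H1] ; pick H1
  del 112.0.0.0/8 (clear depth 8)
  + 216.156.202.176/28 (H5) depth=28

== LOOKUPS ==
["H1","H4","H2","H1","H3","H5","H5","H5","H3","H3","H5","H1"]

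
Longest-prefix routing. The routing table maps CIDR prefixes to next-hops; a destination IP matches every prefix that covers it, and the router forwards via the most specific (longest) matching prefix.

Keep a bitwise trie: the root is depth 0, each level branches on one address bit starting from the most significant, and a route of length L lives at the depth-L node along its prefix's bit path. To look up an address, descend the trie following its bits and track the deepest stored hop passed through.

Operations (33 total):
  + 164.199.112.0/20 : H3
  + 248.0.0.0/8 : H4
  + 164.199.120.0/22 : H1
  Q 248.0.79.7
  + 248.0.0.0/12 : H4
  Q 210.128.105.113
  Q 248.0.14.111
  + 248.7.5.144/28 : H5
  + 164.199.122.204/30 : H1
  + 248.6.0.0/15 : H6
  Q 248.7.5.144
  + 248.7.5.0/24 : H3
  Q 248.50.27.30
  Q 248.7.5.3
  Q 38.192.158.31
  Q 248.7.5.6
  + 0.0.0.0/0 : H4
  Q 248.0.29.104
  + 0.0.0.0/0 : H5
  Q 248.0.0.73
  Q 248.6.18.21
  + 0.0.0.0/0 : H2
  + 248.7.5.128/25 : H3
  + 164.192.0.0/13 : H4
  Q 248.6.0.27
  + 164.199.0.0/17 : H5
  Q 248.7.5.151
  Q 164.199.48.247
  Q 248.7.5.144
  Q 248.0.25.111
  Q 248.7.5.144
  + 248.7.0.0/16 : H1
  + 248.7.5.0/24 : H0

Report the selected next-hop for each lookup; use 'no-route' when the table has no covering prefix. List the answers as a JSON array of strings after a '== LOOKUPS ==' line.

Trace:
  add 164.199.112.0/20 -> H3 at depth 20
  add 248.0.0.0/8 -> H4 at depth 8
  add 164.199.120.0/22 -> H1 at depth 22
  lookup 248.0.79.7: bits 11111000 walk d0:-→d1:-→d2:-→d3:-→d4:-→d5:-→d6:-→d7:-→d8:H4 -> H4
  add 248.0.0.0/12 -> H4 at depth 12
  lookup 210.128.105.113: bits 11 walk d0:-→d1:-→d2:- -> no-route
  lookup 248.0.14.111: bits 111110000000 walk d0:-→d1:-→d2:-→d3:-→d4:-→d5:-→d6:-→d7:-→d8:H4→d9:-→d10:-→d11:-→d12:H4 -> H4
  add 248.7.5.144/28 -> H5 at depth 28
  add 164.199.122.204/30 -> H1 at depth 30
  add 248.6.0.0/15 -> H6 at depth 15
  lookup 248.7.5.144: bits 1111100000000111000001011001 walk d0:-→d1:-→d2:-→d3:-→d4:-→d5:-→d6:-→d7:-→d8:H4→d9:-→d10:-→d11:-→d12:H4→d13:-→d14:-→d15:H6→d16:-→d17:-→d18:-→d19:-→d20:-→d21:-→d22:-→d23:-→d24:-→d25:-→d26:-→d27:-→d28:H5 -> H5
  add 248.7.5.0/24 -> H3 at depth 24
  lookup 248.50.27.30: bits 1111100000 walk d0:-→d1:-→d2:-→d3:-→d4:-→d5:-→d6:-→d7:-→d8:H4→d9:-→d10:- -> H4
  lookup 248.7.5.3: bits 111110000000011100000101 walk d0:-→d1:-→d2:-→d3:-→d4:-→d5:-→d6:-→d7:-→d8:H4→d9:-→d10:-→d11:-→d12:H4→d13:-→d14:-→d15:H6→d16:-→d17:-→d18:-→d19:-→d20:-→d21:-→d22:-→d23:-→d24:H3 -> H3
  lookup 38.192.158.31: bits ε walk d0:- -> no-route
  lookup 248.7.5.6: bits 111110000000011100000101 walk d0:-→d1:-→d2:-→d3:-→d4:-→d5:-→d6:-→d7:-→d8:H4→d9:-→d10:-→d11:-→d12:H4→d13:-→d14:-→d15:H6→d16:-→d17:-→d18:-→d19:-→d20:-→d21:-→d22:-→d23:-→d24:H3 -> H3
  add 0.0.0.0/0 -> H4 at depth 0
  lookup 248.0.29.104: bits 1111100000000 walk d0:H4→d1:-→d2:-→d3:-→d4:-→d5:-→d6:-→d7:-→d8:H4→d9:-→d10:-→d11:-→d12:H4→d13:- -> H4
  add 0.0.0.0/0 -> H5 at depth 0
  lookup 248.0.0.73: bits 1111100000000 walk d0:H5→d1:-→d2:-→d3:-→d4:-→d5:-→d6:-→d7:-→d8:H4→d9:-→d10:-→d11:-→d12:H4→d13:- -> H4
  lookup 248.6.18.21: bits 111110000000011 walk d0:H5→d1:-→d2:-→d3:-→d4:-→d5:-→d6:-→d7:-→d8:H4→d9:-→d10:-→d11:-→d12:H4→d13:-→d14:-→d15:H6 -> H6
  add 0.0.0.0/0 -> H2 at depth 0
  add 248.7.5.128/25 -> H3 at depth 25
  add 164.192.0.0/13 -> H4 at depth 13
  lookup 248.6.0.27: bits 111110000000011 walk d0:H2→d1:-→d2:-→d3:-→d4:-→d5:-→d6:-→d7:-→d8:H4→d9:-→d10:-→d11:-→d12:H4→d13:-→d14:-→d15:H6 -> H6
  add 164.199.0.0/17 -> H5 at depth 17
  lookup 248.7.5.151: bits 1111100000000111000001011001 walk d0:H2→d1:-→d2:-→d3:-→d4:-→d5:-→d6:-→d7:-→d8:H4→d9:-→d10:-→d11:-→d12:H4→d13:-→d14:-→d15:H6→d16:-→d17:-→d18:-→d19:-→d20:-→d21:-→d22:-→d23:-→d24:H3→d25:H3→d26:-→d27:-→d28:H5 -> H5
  lookup 164.199.48.247: bits 10100100110001110 walk d0:H2→d1:-→d2:-→d3:-→d4:-→d5:-→d6:-→d7:-→d8:-→d9:-→d10:-→d11:-→d12:-→d13:H4→d14:-→d15:-→d16:-→d17:H5 -> H5
  lookup 248.7.5.144: bits 1111100000000111000001011001 walk d0:H2→d1:-→d2:-→d3:-→d4:-→d5:-→d6:-→d7:-→d8:H4→d9:-→d10:-→d11:-→d12:H4→d13:-→d14:-→d15:H6→d16:-→d17:-→d18:-→d19:-→d20:-→d21:-→d22:-→d23:-→d24:H3→d25:H3→d26:-→d27:-→d28:H5 -> H5
  lookup 248.0.25.111: bits 1111100000000 walk d0:H2→d1:-→d2:-→d3:-→d4:-→d5:-→d6:-→d7:-→d8:H4→d9:-→d10:-→d11:-→d12:H4→d13:- -> H4
  lookup 248.7.5.144: bits 1111100000000111000001011001 walk d0:H2→d1:-→d2:-→d3:-→d4:-→d5:-→d6:-→d7:-→d8:H4→d9:-→d10:-→d11:-→d12:H4→d13:-→d14:-→d15:H6→d16:-→d17:-→d18:-→d19:-→d20:-→d21:-→d22:-→d23:-→d24:H3→d25:H3→d26:-→d27:-→d28:H5 -> H5
  add 248.7.0.0/16 -> H1 at depth 16
  add 248.7.5.0/24 -> H0 at depth 24

== LOOKUPS ==
["H4","no-route","H4","H5","H4","H3","no-route","H3","H4","H4","H6","H6","H5","H5","H5","H4","H5"]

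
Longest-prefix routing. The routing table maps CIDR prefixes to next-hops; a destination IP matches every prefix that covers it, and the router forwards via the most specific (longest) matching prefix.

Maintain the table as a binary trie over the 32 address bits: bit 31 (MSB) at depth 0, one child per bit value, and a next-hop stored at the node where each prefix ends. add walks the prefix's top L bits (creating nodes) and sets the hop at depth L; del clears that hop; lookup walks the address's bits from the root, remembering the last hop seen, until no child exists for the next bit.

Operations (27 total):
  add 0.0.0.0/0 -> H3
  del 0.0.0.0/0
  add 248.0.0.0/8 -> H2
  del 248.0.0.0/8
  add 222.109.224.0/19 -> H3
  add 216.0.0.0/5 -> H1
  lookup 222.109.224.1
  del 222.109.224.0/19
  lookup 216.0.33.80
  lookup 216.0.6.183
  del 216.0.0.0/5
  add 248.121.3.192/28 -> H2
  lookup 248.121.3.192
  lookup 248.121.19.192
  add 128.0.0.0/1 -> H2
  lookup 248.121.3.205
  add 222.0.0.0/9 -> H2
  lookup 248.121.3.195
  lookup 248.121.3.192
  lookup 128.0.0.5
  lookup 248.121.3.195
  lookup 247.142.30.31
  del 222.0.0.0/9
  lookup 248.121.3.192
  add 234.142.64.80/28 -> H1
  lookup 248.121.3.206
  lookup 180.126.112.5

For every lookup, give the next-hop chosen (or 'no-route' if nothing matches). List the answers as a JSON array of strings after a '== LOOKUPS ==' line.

Apply in order:
  add 0.0.0.0/0 -> H3 at depth 0
  - 0.0.0.0/0 clear@0
  add 248.0.0.0/8 -> H2 at depth 8
  - 248.0.0.0/8 clear@8
  add 222.109.224.0/19 -> H3 at depth 19
  add 216.0.0.0/5 -> H1 at depth 5
  lookup 222.109.224.1: bits 1101111001101101111 walk d0:-→d1:-→d2:-→d3:-→d4:-→d5:H1→d6:-→d7:-→d8:-→d9:-→d10:-→d11:-→d12:-→d13:-→d14:-→d15:-→d16:-→d17:-→d18:-→d19:H3 -> H3
  - 222.109.224.0/19 clear@19
  lookup 216.0.33.80: bits 11011 walk d0:-→d1:-→d2:-→d3:-→d4:-→d5:H1 -> H1
  lookup 216.0.6.183: bits 11011 walk d0:-→d1:-→d2:-→d3:-→d4:-→d5:H1 -> H1
  - 216.0.0.0/5 clear@5
  add 248.121.3.192/28 -> H2 at depth 28
  lookup 248.121.3.192: bits 1111100001111001000000111100 walk d0:-→d1:-→d2:-→d3:-→d4:-→d5:-→d6:-→d7:-→d8:-→d9:-→d10:-→d11:-→d12:-→d13:-→d14:-→d15:-→d16:-→d17:-→d18:-→d19:-→d20:-→d21:-→d22:-→d23:-→d24:-→d25:-→d26:-→d27:-→d28:H2 -> H2
  lookup 248.121.19.192: bits 1111100001111001000 walk d0:-→d1:-→d2:-→d3:-→d4:-→d5:-→d6:-→d7:-→d8:-→d9:-→d10:-→d11:-→d12:-→d13:-→d14:-→d15:-→d16:-→d17:-→d18:-→d19:- -> no-route
  add 128.0.0.0/1 -> H2 at depth 1
  lookup 248.121.3.205: bits 1111100001111001000000111100 walk d0:-→d1:H2→d2:-→d3:-→d4:-→d5:-→d6:-→d7:-→d8:-→d9:-→d10:-→d11:-→d12:-→d13:-→d14:-→d15:-→d16:-→d17:-→d18:-→d19:-→d20:-→d21:-→d22:-→d23:-→d24:-→d25:-→d26:-→d27:-→d28:H2 -> H2
  add 222.0.0.0/9 -> H2 at depth 9
  lookup 248.121.3.195: bits 1111100001111001000000111100 walk d0:-→d1:H2→d2:-→d3:-→d4:-→d5:-→d6:-→d7:-→d8:-→d9:-→d10:-→d11:-→d12:-→d13:-→d14:-→d15:-→d16:-→d17:-→d18:-→d19:-→d20:-→d21:-→d22:-→d23:-→d24:-→d25:-→d26:-→d27:-→d28:H2 -> H2
  lookup 248.121.3.192: bits 1111100001111001000000111100 walk d0:-→d1:H2→d2:-→d3:-→d4:-→d5:-→d6:-→d7:-→d8:-→d9:-→d10:-→d11:-→d12:-→d13:-→d14:-→d15:-→d16:-→d17:-→d18:-→d19:-→d20:-→d21:-→d22:-→d23:-→d24:-→d25:-→d26:-→d27:-→d28:H2 -> H2
  lookup 128.0.0.5: bits 1 walk d0:-→d1:H2 -> H2
  lookup 248.121.3.195: bits 1111100001111001000000111100 walk d0:-→d1:H2→d2:-→d3:-→d4:-→d5:-→d6:-→d7:-→d8:-→d9:-→d10:-→d11:-→d12:-→d13:-→d14:-→d15:-→d16:-→d17:-→d18:-→d19:-→d20:-→d21:-→d22:-→d23:-→d24:-→d25:-→d26:-→d27:-→d28:H2 -> H2
  lookup 247.142.30.31: bits 1111 walk d0:-→d1:H2→d2:-→d3:-→d4:- -> H2
  - 222.0.0.0/9 clear@9
  lookup 248.121.3.192: bits 1111100001111001000000111100 walk d0:-→d1:H2→d2:-→d3:-→d4:-→d5:-→d6:-→d7:-→d8:-→d9:-→d10:-→d11:-→d12:-→d13:-→d14:-→d15:-→d16:-→d17:-→d18:-→d19:-→d20:-→d21:-→d22:-→d23:-→d24:-→d25:-→d26:-→d27:-→d28:H2 -> H2
  add 234.142.64.80/28 -> H1 at depth 28
  lookup 248.121.3.206: bits 1111100001111001000000111100 walk d0:-→d1:H2→d2:-→d3:-→d4:-→d5:-→d6:-→d7:-→d8:-→d9:-→d10:-→d11:-→d12:-→d13:-→d14:-→d15:-→d16:-→d17:-→d18:-→d19:-→d20:-→d21:-→d22:-→d23:-→d24:-→d25:-→d26:-→d27:-→d28:H2 -> H2
  lookup 180.126.112.5: bits 1 walk d0:-→d1:H2 -> H2

== LOOKUPS ==
["H3","H1","H1","H2","no-route","H2","H2","H2","H2","H2","H2","H2","H2","H2"]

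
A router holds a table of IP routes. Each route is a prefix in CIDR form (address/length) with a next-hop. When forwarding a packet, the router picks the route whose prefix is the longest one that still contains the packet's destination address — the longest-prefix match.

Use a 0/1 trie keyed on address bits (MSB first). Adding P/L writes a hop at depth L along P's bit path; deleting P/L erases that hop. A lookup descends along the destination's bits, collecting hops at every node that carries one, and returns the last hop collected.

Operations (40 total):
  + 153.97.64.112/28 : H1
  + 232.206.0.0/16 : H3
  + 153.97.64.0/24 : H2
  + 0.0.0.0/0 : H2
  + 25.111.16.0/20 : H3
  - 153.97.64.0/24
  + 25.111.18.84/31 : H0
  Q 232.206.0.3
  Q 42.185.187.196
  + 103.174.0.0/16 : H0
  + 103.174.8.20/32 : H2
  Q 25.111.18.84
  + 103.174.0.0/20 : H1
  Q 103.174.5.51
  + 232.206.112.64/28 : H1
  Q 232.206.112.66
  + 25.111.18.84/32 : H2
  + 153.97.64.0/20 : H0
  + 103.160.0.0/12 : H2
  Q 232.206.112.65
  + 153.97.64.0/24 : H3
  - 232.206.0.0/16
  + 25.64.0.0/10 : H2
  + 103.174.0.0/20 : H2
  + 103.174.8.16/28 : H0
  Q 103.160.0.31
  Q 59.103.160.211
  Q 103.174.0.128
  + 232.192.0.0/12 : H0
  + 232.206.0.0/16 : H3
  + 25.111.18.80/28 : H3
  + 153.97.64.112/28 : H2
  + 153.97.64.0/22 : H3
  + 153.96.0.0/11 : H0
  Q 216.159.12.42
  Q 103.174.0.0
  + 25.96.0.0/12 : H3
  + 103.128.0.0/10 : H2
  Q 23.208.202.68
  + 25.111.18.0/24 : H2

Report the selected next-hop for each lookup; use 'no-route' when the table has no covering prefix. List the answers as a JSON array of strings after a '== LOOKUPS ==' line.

Apply in order:
  + 153.97.64.112/28 (H1) depth=28
  + 232.206.0.0/16 (H3) depth=16
  + 153.97.64.0/24 (H2) depth=24
  + 0.0.0.0/0 (H2) depth=0
  + 25.111.16.0/20 (H3) depth=20
  del 153.97.64.0/24 (clear depth 24)
  + 25.111.18.84/31 (H0) depth=31
  ? 232.206.0.3  path d0:H2→d1:-→d2:-→d3:-→d4:-→d5:-→d6:-→d7:-→d8:-→d9:-→d10:-→d11:-→d12:-→d13:-→d14:-→d15:-→d16:H3  best=H3
  ? 42.185.187.196  path d0:H2→d1:-→d2:-  best=H2
  + 103.174.0.0/16 (H0) depth=16
  + 103.174.8.20/32 (H2) depth=32
  ? 25.111.18.84  path d0:H2→d1:-→d2:-→d3:-→d4:-→d5:-→d6:-→d7:-→d8:-→d9:-→d10:-→d11:-→d12:-→d13:-→d14:-→d15:-→d16:-→d17:-→d18:-→d19:-→d20:H3→d21:-→d22:-→d23:-→d24:-→d25:-→d26:-→d27:-→d28:-→d29:-→d30:-→d31:H0  best=H0
  + 103.174.0.0/20 (H1) depth=20
  ? 103.174.5.51  path d0:H2→d1:-→d2:-→d3:-→d4:-→d5:-→d6:-→d7:-→d8:-→d9:-→d10:-→d11:-→d12:-→d13:-→d14:-→d15:-→d16:H0→d17:-→d18:-→d19:-→d20:H1  best=H1
  + 232.206.112.64/28 (H1) depth=28
  ? 232.206.112.66  path d0:H2→d1:-→d2:-→d3:-→d4:-→d5:-→d6:-→d7:-→d8:-→d9:-→d10:-→d11:-→d12:-→d13:-→d14:-→d15:-→d16:H3→d17:-→d18:-→d19:-→d20:-→d21:-→d22:-→d23:-→d24:-→d25:-→d26:-→d27:-→d28:H1  best=H1
  + 25.111.18.84/32 (H2) depth=32
  + 153.97.64.0/20 (H0) depth=20
  + 103.160.0.0/12 (H2) depth=12
  ? 232.206.112.65  path d0:H2→d1:-→d2:-→d3:-→d4:-→d5:-→d6:-→d7:-→d8:-→d9:-→d10:-→d11:-→d12:-→d13:-→d14:-→d15:-→d16:H3→d17:-→d18:-→d19:-→d20:-→d21:-→d22:-→d23:-→d24:-→d25:-→d26:-→d27:-→d28:H1  best=H1
  + 153.97.64.0/24 (H3) depth=24
  del 232.206.0.0/16 (clear depth 16)
  + 25.64.0.0/10 (H2) depth=10
  + 103.174.0.0/20 (H2) depth=20
  + 103.174.8.16/28 (H0) depth=28
  ? 103.160.0.31  path d0:H2→d1:-→d2:-→d3:-→d4:-→d5:-→d6:-→d7:-→d8:-→d9:-→d10:-→d11:-→d12:H2  best=H2
  ? 59.103.160.211  path d0:H2→d1:-→d2:-  best=H2
  ? 103.174.0.128  path d0:H2→d1:-→d2:-→d3:-→d4:-→d5:-→d6:-→d7:-→d8:-→d9:-→d10:-→d11:-→d12:H2→d13:-→d14:-→d15:-→d16:H0→d17:-→d18:-→d19:-→d20:H2  best=H2
  + 232.192.0.0/12 (H0) depth=12
  + 232.206.0.0/16 (H3) depth=16
  + 25.111.18.80/28 (H3) depth=28
  + 153.97.64.112/28 (H2) depth=28
  + 153.97.64.0/22 (H3) depth=22
  + 153.96.0.0/11 (H0) depth=11
  ? 216.159.12.42  path d0:H2→d1:-→d2:-  best=H2
  ? 103.174.0.0  path d0:H2→d1:-→d2:-→d3:-→d4:-→d5:-→d6:-→d7:-→d8:-→d9:-→d10:-→d11:-→d12:H2→d13:-→d14:-→d15:-→d16:H0→d17:-→d18:-→d19:-→d20:H2  best=H2
  + 25.96.0.0/12 (H3) depth=12
  + 103.128.0.0/10 (H2) depth=10
  ? 23.208.202.68  path d0:H2→d1:-→d2:-→d3:-→d4:-  best=H2
  + 25.111.18.0/24 (H2) depth=24

== LOOKUPS ==
["H3","H2","H0","H1","H1","H1","H2","H2","H2","H2","H2","H2"]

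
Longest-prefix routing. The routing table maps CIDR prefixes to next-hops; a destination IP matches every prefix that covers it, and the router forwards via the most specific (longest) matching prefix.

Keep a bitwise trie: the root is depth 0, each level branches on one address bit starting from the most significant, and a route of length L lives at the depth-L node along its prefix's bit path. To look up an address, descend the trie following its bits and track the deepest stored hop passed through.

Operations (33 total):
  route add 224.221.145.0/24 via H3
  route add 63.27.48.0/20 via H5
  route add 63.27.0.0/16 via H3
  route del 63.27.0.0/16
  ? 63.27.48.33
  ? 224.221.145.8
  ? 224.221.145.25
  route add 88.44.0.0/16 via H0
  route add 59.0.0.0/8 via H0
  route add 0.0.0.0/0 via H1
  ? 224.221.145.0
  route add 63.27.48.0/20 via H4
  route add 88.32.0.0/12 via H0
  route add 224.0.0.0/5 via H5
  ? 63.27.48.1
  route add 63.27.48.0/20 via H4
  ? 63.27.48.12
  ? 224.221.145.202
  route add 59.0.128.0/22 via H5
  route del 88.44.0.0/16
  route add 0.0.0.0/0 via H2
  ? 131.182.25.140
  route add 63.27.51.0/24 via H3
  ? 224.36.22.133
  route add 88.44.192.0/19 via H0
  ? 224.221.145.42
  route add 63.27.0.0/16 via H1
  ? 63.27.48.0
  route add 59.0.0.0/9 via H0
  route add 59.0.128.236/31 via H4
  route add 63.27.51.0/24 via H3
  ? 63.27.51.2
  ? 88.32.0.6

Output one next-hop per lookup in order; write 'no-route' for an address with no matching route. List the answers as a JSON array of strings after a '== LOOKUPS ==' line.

Apply in order:
  add 224.221.145.0/24 -> H3 at depth 24
  add 63.27.48.0/20 -> H5 at depth 20
  add 63.27.0.0/16 -> H3 at depth 16
  - 63.27.0.0/16 clear@16
  lookup 63.27.48.33: bits 00111111000110110011 walk d0:-→d1:-→d2:-→d3:-→d4:-→d5:-→d6:-→d7:-→d8:-→d9:-→d10:-→d11:-→d12:-→d13:-→d14:-→d15:-→d16:-→d17:-→d18:-→d19:-→d20:H5 -> H5
  lookup 224.221.145.8: bits 111000001101110110010001 walk d0:-→d1:-→d2:-→d3:-→d4:-→d5:-→d6:-→d7:-→d8:-→d9:-→d10:-→d11:-→d12:-→d13:-→d14:-→d15:-→d16:-→d17:-→d18:-→d19:-→d20:-→d21:-→d22:-→d23:-→d24:H3 -> H3
  lookup 224.221.145.25: bits 111000001101110110010001 walk d0:-→d1:-→d2:-→d3:-→d4:-→d5:-→d6:-→d7:-→d8:-→d9:-→d10:-→d11:-→d12:-→d13:-→d14:-→d15:-→d16:-→d17:-→d18:-→d19:-→d20:-→d21:-→d22:-→d23:-→d24:H3 -> H3
  add 88.44.0.0/16 -> H0 at depth 16
  add 59.0.0.0/8 -> H0 at depth 8
  add 0.0.0.0/0 -> H1 at depth 0
  lookup 224.221.145.0: bits 111000001101110110010001 walk d0:H1→d1:-→d2:-→d3:-→d4:-→d5:-→d6:-→d7:-→d8:-→d9:-→d10:-→d11:-→d12:-→d13:-→d14:-→d15:-→d16:-→d17:-→d18:-→d19:-→d20:-→d21:-→d22:-→d23:-→d24:H3 -> H3
  add 63.27.48.0/20 -> H4 at depth 20
  add 88.32.0.0/12 -> H0 at depth 12
  add 224.0.0.0/5 -> H5 at depth 5
  lookup 63.27.48.1: bits 00111111000110110011 walk d0:H1→d1:-→d2:-→d3:-→d4:-→d5:-→d6:-→d7:-→d8:-→d9:-→d10:-→d11:-→d12:-→d13:-→d14:-→d15:-→d16:-→d17:-→d18:-→d19:-→d20:H4 -> H4
  add 63.27.48.0/20 -> H4 at depth 20
  lookup 63.27.48.12: bits 00111111000110110011 walk d0:H1→d1:-→d2:-→d3:-→d4:-→d5:-→d6:-→d7:-→d8:-→d9:-→d10:-→d11:-→d12:-→d13:-→d14:-→d15:-→d16:-→d17:-→d18:-→d19:-→d20:H4 -> H4
  lookup 224.221.145.202: bits 111000001101110110010001 walk d0:H1→d1:-→d2:-→d3:-→d4:-→d5:H5→d6:-→d7:-→d8:-→d9:-→d10:-→d11:-→d12:-→d13:-→d14:-→d15:-→d16:-→d17:-→d18:-→d19:-→d20:-→d21:-→d22:-→d23:-→d24:H3 -> H3
  add 59.0.128.0/22 -> H5 at depth 22
  - 88.44.0.0/16 clear@16
  add 0.0.0.0/0 -> H2 at depth 0
  lookup 131.182.25.140: bits 1 walk d0:H2→d1:- -> H2
  add 63.27.51.0/24 -> H3 at depth 24
  lookup 224.36.22.133: bits 11100000 walk d0:H2→d1:-→d2:-→d3:-→d4:-→d5:H5→d6:-→d7:-→d8:- -> H5
  add 88.44.192.0/19 -> H0 at depth 19
  lookup 224.221.145.42: bits 111000001101110110010001 walk d0:H2→d1:-→d2:-→d3:-→d4:-→d5:H5→d6:-→d7:-→d8:-→d9:-→d10:-→d11:-→d12:-→d13:-→d14:-→d15:-→d16:-→d17:-→d18:-→d19:-→d20:-→d21:-→d22:-→d23:-→d24:H3 -> H3
  add 63.27.0.0/16 -> H1 at depth 16
  lookup 63.27.48.0: bits 0011111100011011001100 walk d0:H2→d1:-→d2:-→d3:-→d4:-→d5:-→d6:-→d7:-→d8:-→d9:-→d10:-→d11:-→d12:-→d13:-→d14:-→d15:-→d16:H1→d17:-→d18:-→d19:-→d20:H4→d21:-→d22:- -> H4
  add 59.0.0.0/9 -> H0 at depth 9
  add 59.0.128.236/31 -> H4 at depth 31
  add 63.27.51.0/24 -> H3 at depth 24
  lookup 63.27.51.2: bits 001111110001101100110011 walk d0:H2→d1:-→d2:-→d3:-→d4:-→d5:-→d6:-→d7:-→d8:-→d9:-→d10:-→d11:-→d12:-→d13:-→d14:-→d15:-→d16:H1→d17:-→d18:-→d19:-→d20:H4→d21:-→d22:-→d23:-→d24:H3 -> H3
  lookup 88.32.0.6: bits 010110000010 walk d0:H2→d1:-→d2:-→d3:-→d4:-→d5:-→d6:-→d7:-→d8:-→d9:-→d10:-→d11:-→d12:H0 -> H0

== LOOKUPS ==
["H5","H3","H3","H3","H4","H4","H3","H2","H5","H3","H4","H3","H0"]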